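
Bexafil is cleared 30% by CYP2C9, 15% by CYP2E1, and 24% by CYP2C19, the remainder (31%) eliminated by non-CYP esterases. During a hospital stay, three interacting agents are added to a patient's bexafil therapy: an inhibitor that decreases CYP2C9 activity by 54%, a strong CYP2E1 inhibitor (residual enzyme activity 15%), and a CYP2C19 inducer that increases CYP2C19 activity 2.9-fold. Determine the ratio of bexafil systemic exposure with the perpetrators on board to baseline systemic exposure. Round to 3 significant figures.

0.857

The CYP2C9 pathway (30% of clearance) is reduced to 0.46× activity: 0.3 × 0.46 = 0.138.
The CYP2E1 pathway (15% of clearance) falls to 0.15× activity: 0.15 × 0.15 = 0.0225.
The CYP2C19 pathway (24% of clearance) increases to 2.9× activity: 0.24 × 2.9 = 0.696.
The remaining 31% of clearance is unaffected.
Relative clearance = 0.138 + 0.0225 + 0.696 + 0.31 = 1.1665.
Systemic exposure ∝ 1/CL: fold-change = 1 / 1.1665 = 0.857.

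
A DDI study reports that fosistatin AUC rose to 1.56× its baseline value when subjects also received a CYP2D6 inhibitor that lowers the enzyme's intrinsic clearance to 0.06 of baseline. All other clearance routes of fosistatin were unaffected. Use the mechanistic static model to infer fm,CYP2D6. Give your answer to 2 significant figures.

Let fm be the CYP2D6 fraction. New clearance relative to baseline = fm × 0.06 + (1 − fm).
AUC ratio = 1 / (new CL fraction), so new CL fraction = 1 / 1.56 = 0.641.
fm × 0.06 + 1 − fm = 0.641  ⇒  fm × (0.06 − 1) = −0.359  ⇒  fm = 0.38.

0.38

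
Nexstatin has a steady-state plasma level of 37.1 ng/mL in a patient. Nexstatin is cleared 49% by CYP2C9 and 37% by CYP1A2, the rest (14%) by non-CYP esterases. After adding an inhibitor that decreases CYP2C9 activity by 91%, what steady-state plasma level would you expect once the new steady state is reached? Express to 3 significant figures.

67.0 ng/mL

The CYP2C9 pathway (49% of clearance) is reduced to 0.09× activity: 0.49 × 0.09 = 0.0441.
CYP1A2 (37%) and the residual 14% are unaffected.
New clearance relative to baseline: 0.0441 + 0.37 + 0.14 = 0.5541.
With dosing unchanged, steady-state plasma level scales as 1/CL: 37.1 / 0.5541 = 67.0 ng/mL.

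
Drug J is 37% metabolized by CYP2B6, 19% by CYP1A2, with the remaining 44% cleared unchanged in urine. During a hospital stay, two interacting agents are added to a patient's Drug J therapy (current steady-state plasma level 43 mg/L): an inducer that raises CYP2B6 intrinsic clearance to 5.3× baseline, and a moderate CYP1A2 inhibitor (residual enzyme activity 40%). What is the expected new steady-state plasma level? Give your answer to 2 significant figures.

The CYP2B6 pathway (37% of clearance) increases to 5.3× activity: 0.37 × 5.3 = 1.961.
The CYP1A2 pathway (19% of clearance) falls to 0.4× activity: 0.19 × 0.4 = 0.076.
The remaining 44% of clearance is unaffected.
New clearance relative to baseline: 1.961 + 0.076 + 0.44 = 2.477.
New steady-state plasma level = 43 / 2.477 = 17 mg/L (concentration scales inversely with clearance).

17 mg/L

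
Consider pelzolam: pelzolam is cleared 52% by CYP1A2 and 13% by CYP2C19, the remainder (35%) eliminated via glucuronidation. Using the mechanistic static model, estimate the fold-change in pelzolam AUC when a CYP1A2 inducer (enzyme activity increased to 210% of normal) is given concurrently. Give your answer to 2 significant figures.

0.64

The CYP1A2 pathway (52% of clearance) increases to 2.1× activity: 0.52 × 2.1 = 1.092.
CYP2C19 (13%) and the residual 35% are unaffected.
CL_new/CL_old = 1.092 + 0.13 + 0.35 = 1.572.
AUC ratio = CL_old/CL_new = 1 / 1.572 = 0.64.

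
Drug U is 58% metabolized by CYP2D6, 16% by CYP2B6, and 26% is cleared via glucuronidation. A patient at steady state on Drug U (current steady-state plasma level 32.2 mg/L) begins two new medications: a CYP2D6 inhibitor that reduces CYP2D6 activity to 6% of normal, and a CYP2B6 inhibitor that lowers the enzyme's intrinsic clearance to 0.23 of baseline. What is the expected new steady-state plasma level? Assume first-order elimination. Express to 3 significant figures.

The CYP2D6 pathway (58% of clearance) is reduced to 0.06× activity: 0.58 × 0.06 = 0.0348.
The CYP2B6 pathway (16% of clearance) is reduced to 0.23× activity: 0.16 × 0.23 = 0.0368.
The remaining 26% of clearance is unaffected.
Relative clearance = 0.0348 + 0.0368 + 0.26 = 0.3316.
New steady-state plasma level = 32.2 / 0.3316 = 97.1 mg/L (concentration scales inversely with clearance).

97.1 mg/L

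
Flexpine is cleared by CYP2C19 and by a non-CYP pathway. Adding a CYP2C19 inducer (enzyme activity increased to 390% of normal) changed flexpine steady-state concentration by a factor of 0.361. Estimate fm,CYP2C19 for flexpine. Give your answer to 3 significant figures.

Let fm be the CYP2C19 fraction. New clearance relative to baseline = fm × 3.9 + (1 − fm).
Steady-state concentration ratio = 1 / (new CL fraction), so new CL fraction = 1 / 0.361 = 2.77.
fm × 3.9 + 1 − fm = 2.77  ⇒  fm × (3.9 − 1) = 1.77  ⇒  fm = 0.610.

0.610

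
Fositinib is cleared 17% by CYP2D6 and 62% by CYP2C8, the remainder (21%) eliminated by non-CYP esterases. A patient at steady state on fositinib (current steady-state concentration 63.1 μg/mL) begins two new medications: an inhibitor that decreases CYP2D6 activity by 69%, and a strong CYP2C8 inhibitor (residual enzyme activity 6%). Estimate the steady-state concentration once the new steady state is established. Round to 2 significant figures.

The CYP2D6 pathway (17% of clearance) is reduced to 0.31× activity: 0.17 × 0.31 = 0.0527.
The CYP2C8 pathway (62% of clearance) is reduced to 0.06× activity: 0.62 × 0.06 = 0.0372.
Non-CYP routes (21%) are unchanged.
CL_new/CL_old = 0.0527 + 0.0372 + 0.21 = 0.2999.
Dividing the baseline by the relative clearance: 63.1 / 0.2999 = 2.1 × 10² μg/mL.

2.1 × 10² μg/mL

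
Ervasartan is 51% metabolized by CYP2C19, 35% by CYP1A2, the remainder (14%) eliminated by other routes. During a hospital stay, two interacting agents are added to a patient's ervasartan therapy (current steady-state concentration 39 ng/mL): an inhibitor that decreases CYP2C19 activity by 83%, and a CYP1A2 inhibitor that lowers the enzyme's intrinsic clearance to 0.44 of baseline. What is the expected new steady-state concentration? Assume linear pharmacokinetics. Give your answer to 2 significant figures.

1.0 × 10² ng/mL

CYP2C19: 0.51 × 0.17 = 0.0867
CYP1A2: 0.35 × 0.44 = 0.154
Other: 0.14 (unchanged)
CL_new/CL_old = 0.0867 + 0.154 + 0.14 = 0.3807.
Steady-state concentration ∝ 1/CL: new value = 39 / 0.3807 = 1.0 × 10² ng/mL.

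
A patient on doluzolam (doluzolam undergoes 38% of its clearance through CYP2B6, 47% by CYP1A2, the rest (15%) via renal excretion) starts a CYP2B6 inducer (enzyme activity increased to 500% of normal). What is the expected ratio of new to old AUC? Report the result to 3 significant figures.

The CYP2B6 pathway (38% of clearance) is boosted to 5× activity: 0.38 × 5 = 1.9.
CYP1A2 (47%) and the residual 15% are unaffected.
CL_new/CL_old = 1.9 + 0.47 + 0.15 = 2.52.
AUC is inversely proportional to clearance, so the fold-change is 1 / 2.52 = 0.397.

0.397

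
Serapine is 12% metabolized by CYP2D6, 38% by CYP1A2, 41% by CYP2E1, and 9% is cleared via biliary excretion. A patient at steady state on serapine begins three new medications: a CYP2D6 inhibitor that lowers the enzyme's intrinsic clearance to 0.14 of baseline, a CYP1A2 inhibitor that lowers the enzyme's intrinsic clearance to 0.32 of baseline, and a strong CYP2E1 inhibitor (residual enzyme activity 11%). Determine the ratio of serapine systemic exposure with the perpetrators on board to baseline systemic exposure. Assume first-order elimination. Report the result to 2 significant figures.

CYP2D6: 0.12 × 0.14 = 0.0168
CYP1A2: 0.38 × 0.32 = 0.1216
CYP2E1: 0.41 × 0.11 = 0.0451
Other: 0.09 (unchanged)
Relative clearance = 0.0168 + 0.1216 + 0.0451 + 0.09 = 0.2735.
Net systemic exposure ratio = 1 / 0.2735 = 3.7.

3.7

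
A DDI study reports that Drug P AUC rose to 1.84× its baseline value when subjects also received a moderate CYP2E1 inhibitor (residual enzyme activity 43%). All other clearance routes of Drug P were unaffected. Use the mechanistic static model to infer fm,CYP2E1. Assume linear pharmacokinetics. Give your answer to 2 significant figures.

Write x for the fraction cleared via CYP2E1. The observed AUC change means clearance fell to 1/1.84 = 0.5435 of baseline.
Only the CYP2E1 route changed, so 0.5435 = x·0.43 + (1 − x), giving x = 0.80.

0.80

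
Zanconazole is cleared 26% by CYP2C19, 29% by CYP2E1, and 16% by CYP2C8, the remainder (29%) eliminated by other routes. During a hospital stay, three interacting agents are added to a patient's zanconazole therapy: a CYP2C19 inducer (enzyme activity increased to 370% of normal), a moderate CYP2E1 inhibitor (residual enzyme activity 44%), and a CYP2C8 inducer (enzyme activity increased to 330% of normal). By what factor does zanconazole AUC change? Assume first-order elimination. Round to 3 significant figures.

The CYP2C19 pathway (26% of clearance) rises to 3.7× activity: 0.26 × 3.7 = 0.962.
The CYP2E1 pathway (29% of clearance) falls to 0.44× activity: 0.29 × 0.44 = 0.1276.
The CYP2C8 pathway (16% of clearance) rises to 3.3× activity: 0.16 × 3.3 = 0.528.
Non-CYP routes (29%) are unchanged.
New clearance relative to baseline: 0.962 + 0.1276 + 0.528 + 0.29 = 1.9076.
AUC ∝ 1/CL: fold-change = 1 / 1.9076 = 0.524.

0.524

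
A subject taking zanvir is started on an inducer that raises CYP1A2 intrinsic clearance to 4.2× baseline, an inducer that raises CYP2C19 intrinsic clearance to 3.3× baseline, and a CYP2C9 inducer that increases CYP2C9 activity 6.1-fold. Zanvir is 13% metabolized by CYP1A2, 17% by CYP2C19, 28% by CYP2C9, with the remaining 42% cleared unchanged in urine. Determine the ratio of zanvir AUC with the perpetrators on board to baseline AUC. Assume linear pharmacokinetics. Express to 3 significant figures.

The CYP1A2 pathway (13% of clearance) rises to 4.2× activity: 0.13 × 4.2 = 0.546.
The CYP2C19 pathway (17% of clearance) increases to 3.3× activity: 0.17 × 3.3 = 0.561.
The CYP2C9 pathway (28% of clearance) increases to 6.1× activity: 0.28 × 6.1 = 1.708.
Non-CYP routes (42%) are unchanged.
Relative clearance = 0.546 + 0.561 + 1.708 + 0.42 = 3.235.
Net AUC ratio = 1 / 3.235 = 0.309.

0.309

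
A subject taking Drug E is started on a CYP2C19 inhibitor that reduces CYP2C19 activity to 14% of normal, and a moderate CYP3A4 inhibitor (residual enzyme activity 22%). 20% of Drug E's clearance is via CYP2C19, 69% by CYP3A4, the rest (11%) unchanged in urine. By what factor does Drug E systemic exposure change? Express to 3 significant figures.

3.45

The CYP2C19 pathway (20% of clearance) falls to 0.14× activity: 0.2 × 0.14 = 0.028.
The CYP3A4 pathway (69% of clearance) falls to 0.22× activity: 0.69 × 0.22 = 0.1518.
The remaining 11% of clearance is unaffected.
CL_new/CL_old = 0.028 + 0.1518 + 0.11 = 0.2898.
Net systemic exposure ratio = 1 / 0.2898 = 3.45.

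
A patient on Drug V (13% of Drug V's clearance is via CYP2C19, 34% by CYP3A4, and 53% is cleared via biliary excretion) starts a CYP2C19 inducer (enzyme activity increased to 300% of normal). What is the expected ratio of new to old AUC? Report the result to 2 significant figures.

The CYP2C19 pathway (13% of clearance) rises to 3× activity: 0.13 × 3 = 0.39.
CYP3A4 (34%) and the residual 53% are unaffected.
Relative clearance = 0.39 + 0.34 + 0.53 = 1.26.
Since AUC ∝ 1/CL, the ratio is 1 / 1.26 = 0.79.

0.79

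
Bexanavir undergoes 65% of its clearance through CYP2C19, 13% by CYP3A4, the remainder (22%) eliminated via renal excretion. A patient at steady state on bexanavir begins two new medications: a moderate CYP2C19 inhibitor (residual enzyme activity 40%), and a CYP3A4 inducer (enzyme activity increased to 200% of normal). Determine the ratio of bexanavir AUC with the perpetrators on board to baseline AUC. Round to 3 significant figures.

CYP2C19: 0.65 × 0.4 = 0.26
CYP3A4: 0.13 × 2 = 0.26
Other: 0.22 (unchanged)
New clearance relative to baseline: 0.26 + 0.26 + 0.22 = 0.74.
Net AUC ratio = 1 / 0.74 = 1.35.

1.35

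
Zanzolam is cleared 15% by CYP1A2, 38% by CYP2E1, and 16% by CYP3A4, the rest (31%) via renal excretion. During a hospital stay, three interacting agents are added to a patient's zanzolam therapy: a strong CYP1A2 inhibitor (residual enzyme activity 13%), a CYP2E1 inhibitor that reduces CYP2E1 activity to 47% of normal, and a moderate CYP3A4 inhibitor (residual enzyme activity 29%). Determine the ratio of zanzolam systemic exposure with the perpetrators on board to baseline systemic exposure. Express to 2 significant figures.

1.8

The CYP1A2 pathway (15% of clearance) is reduced to 0.13× activity: 0.15 × 0.13 = 0.0195.
The CYP2E1 pathway (38% of clearance) falls to 0.47× activity: 0.38 × 0.47 = 0.1786.
The CYP3A4 pathway (16% of clearance) is reduced to 0.29× activity: 0.16 × 0.29 = 0.0464.
The remaining 31% of clearance is unaffected.
Relative clearance = 0.0195 + 0.1786 + 0.0464 + 0.31 = 0.5545.
Net systemic exposure ratio = 1 / 0.5545 = 1.8.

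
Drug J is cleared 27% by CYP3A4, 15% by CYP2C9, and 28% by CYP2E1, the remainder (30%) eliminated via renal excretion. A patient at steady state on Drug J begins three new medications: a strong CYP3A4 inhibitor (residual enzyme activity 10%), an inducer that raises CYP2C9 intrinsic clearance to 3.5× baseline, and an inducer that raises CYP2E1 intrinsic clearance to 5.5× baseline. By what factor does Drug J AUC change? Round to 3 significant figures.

The CYP3A4 pathway (27% of clearance) drops to 0.1× activity: 0.27 × 0.1 = 0.027.
The CYP2C9 pathway (15% of clearance) increases to 3.5× activity: 0.15 × 3.5 = 0.525.
The CYP2E1 pathway (28% of clearance) increases to 5.5× activity: 0.28 × 5.5 = 1.54.
The remaining 30% of clearance is unaffected.
New clearance relative to baseline: 0.027 + 0.525 + 1.54 + 0.3 = 2.392.
AUC ∝ 1/CL: fold-change = 1 / 2.392 = 0.418.

0.418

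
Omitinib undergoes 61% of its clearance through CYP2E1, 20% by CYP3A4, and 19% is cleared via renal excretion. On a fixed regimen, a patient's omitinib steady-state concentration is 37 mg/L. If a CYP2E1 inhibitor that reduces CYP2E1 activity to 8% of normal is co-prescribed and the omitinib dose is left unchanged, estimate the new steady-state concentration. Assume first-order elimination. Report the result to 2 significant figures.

The CYP2E1 pathway (61% of clearance) falls to 0.08× activity: 0.61 × 0.08 = 0.0488.
CYP3A4 (20%) and the residual 19% are unaffected.
New clearance relative to baseline: 0.0488 + 0.2 + 0.19 = 0.4388.
With dosing unchanged, steady-state concentration scales as 1/CL: 37 / 0.4388 = 84 mg/L.

84 mg/L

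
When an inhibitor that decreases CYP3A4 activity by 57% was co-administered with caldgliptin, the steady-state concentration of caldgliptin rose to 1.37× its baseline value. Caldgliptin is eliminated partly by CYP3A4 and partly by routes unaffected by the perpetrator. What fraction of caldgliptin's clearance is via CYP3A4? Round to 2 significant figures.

0.47

Let fm be the CYP3A4 fraction. New clearance relative to baseline = fm × 0.43 + (1 − fm).
Steady-state concentration ratio = 1 / (new CL fraction), so new CL fraction = 1 / 1.37 = 0.7299.
fm × 0.43 + 1 − fm = 0.7299  ⇒  fm × (0.43 − 1) = −0.2701  ⇒  fm = 0.47.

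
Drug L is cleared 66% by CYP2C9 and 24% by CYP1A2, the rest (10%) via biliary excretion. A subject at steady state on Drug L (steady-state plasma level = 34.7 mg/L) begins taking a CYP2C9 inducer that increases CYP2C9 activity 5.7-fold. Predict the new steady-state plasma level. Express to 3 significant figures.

The CYP2C9 pathway (66% of clearance) rises to 5.7× activity: 0.66 × 5.7 = 3.762.
CYP1A2 (24%) and the residual 10% are unaffected.
CL_new/CL_old = 3.762 + 0.24 + 0.1 = 4.102.
Steady-state plasma level ∝ 1/CL, so new value = 34.7 / 4.102 = 8.46 mg/L.

8.46 mg/L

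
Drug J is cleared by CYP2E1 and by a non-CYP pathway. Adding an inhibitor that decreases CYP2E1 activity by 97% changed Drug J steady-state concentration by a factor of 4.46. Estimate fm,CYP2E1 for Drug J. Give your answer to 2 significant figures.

CL'/CL = 1 / 4.46 = 0.2242
0.03·fm + (1 − fm) = 0.2242
fm = (0.2242 − 1) / (0.03 − 1) = 0.80

0.80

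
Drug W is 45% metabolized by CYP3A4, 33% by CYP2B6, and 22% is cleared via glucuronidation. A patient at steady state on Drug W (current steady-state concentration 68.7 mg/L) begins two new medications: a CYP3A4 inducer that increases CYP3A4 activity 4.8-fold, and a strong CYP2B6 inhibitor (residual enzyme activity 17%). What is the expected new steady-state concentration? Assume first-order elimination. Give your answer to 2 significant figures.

28 mg/L

CYP3A4: 0.45 × 4.8 = 2.16
CYP2B6: 0.33 × 0.17 = 0.0561
Other: 0.22 (unchanged)
New clearance relative to baseline: 2.16 + 0.0561 + 0.22 = 2.4361.
Dividing the baseline by the relative clearance: 68.7 / 2.4361 = 28 mg/L.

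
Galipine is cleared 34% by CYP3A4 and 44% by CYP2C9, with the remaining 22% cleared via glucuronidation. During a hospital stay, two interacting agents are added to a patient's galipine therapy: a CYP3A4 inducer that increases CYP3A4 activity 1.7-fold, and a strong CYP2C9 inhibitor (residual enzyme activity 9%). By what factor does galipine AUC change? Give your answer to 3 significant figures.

The CYP3A4 pathway (34% of clearance) is boosted to 1.7× activity: 0.34 × 1.7 = 0.578.
The CYP2C9 pathway (44% of clearance) falls to 0.09× activity: 0.44 × 0.09 = 0.0396.
The remaining 22% of clearance is unaffected.
New clearance relative to baseline: 0.578 + 0.0396 + 0.22 = 0.8376.
Net AUC ratio = 1 / 0.8376 = 1.19.

1.19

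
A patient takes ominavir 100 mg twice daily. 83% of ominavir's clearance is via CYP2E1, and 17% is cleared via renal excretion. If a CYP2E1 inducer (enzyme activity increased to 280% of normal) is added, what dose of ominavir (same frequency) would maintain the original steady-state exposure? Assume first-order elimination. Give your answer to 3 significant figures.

The CYP2E1 pathway (83% of clearance) is boosted to 2.8× activity: 0.83 × 2.8 = 2.324.
The remaining 17% of clearance is unaffected.
CL_new/CL_old = 2.324 + 0.17 = 2.494.
Css,avg = (dose rate)/CL, so holding Css fixed requires dose ∝ CL: 100 × 2.494 = 249 mg.

249 mg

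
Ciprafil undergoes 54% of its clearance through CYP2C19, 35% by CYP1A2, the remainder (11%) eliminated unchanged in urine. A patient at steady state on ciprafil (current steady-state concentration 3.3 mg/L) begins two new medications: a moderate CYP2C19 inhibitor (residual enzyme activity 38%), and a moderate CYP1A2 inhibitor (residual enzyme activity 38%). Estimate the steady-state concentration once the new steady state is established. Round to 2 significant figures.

7.4 mg/L

The CYP2C19 pathway (54% of clearance) drops to 0.38× activity: 0.54 × 0.38 = 0.2052.
The CYP1A2 pathway (35% of clearance) is reduced to 0.38× activity: 0.35 × 0.38 = 0.133.
Non-CYP routes (11%) are unchanged.
New clearance relative to baseline: 0.2052 + 0.133 + 0.11 = 0.4482.
New steady-state concentration = 3.3 / 0.4482 = 7.4 mg/L (concentration scales inversely with clearance).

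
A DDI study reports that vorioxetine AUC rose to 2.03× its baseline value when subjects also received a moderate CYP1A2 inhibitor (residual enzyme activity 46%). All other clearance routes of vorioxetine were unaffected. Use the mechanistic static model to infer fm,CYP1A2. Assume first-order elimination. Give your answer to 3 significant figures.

0.940

Let fm be the CYP1A2 fraction. New clearance relative to baseline = fm × 0.46 + (1 − fm).
AUC ratio = 1 / (new CL fraction), so new CL fraction = 1 / 2.03 = 0.4926.
fm × 0.46 + 1 − fm = 0.4926  ⇒  fm × (0.46 − 1) = −0.5074  ⇒  fm = 0.940.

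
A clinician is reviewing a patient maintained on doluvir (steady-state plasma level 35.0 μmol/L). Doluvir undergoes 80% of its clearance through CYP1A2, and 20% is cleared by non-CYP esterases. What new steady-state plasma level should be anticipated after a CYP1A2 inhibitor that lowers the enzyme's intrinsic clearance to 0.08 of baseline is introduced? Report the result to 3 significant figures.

The CYP1A2 pathway (80% of clearance) is reduced to 0.08× activity: 0.8 × 0.08 = 0.064.
Non-CYP routes (20%) are unchanged.
New clearance relative to baseline: 0.064 + 0.2 = 0.264.
With dosing unchanged, steady-state plasma level scales as 1/CL: 35.0 / 0.264 = 133 μmol/L.

133 μmol/L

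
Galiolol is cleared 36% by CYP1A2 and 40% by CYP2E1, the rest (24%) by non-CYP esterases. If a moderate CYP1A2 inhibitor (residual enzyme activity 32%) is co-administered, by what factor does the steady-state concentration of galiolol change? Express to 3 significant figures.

1.32

CYP1A2: 0.36 × 0.32 = 0.1152
CYP2E1: 0.4 (unchanged)
Other: 0.24 (unchanged)
Relative clearance = 0.1152 + 0.4 + 0.24 = 0.7552.
Since steady-state concentration ∝ 1/CL, the ratio is 1 / 0.7552 = 1.32.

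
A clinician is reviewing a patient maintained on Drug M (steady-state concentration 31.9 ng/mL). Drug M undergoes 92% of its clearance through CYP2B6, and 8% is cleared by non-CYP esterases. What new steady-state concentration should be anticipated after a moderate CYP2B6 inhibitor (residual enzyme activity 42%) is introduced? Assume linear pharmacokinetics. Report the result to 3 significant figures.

The CYP2B6 pathway (92% of clearance) is reduced to 0.42× activity: 0.92 × 0.42 = 0.3864.
The remaining 8% of clearance is unaffected.
Relative clearance = 0.3864 + 0.08 = 0.4664.
With dosing unchanged, steady-state concentration scales as 1/CL: 31.9 / 0.4664 = 68.4 ng/mL.

68.4 ng/mL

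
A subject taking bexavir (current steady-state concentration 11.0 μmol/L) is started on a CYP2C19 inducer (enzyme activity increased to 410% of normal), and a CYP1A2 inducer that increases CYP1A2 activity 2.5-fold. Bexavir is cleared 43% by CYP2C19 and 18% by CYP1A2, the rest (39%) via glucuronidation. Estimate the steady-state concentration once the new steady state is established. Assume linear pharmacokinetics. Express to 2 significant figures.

The CYP2C19 pathway (43% of clearance) increases to 4.1× activity: 0.43 × 4.1 = 1.763.
The CYP1A2 pathway (18% of clearance) increases to 2.5× activity: 0.18 × 2.5 = 0.45.
The remaining 39% of clearance is unaffected.
CL_new/CL_old = 1.763 + 0.45 + 0.39 = 2.603.
Dividing the baseline by the relative clearance: 11.0 / 2.603 = 4.2 μmol/L.

4.2 μmol/L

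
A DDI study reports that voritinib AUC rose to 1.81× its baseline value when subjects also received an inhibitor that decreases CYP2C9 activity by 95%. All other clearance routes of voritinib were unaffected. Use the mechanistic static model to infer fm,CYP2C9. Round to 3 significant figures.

Write x for the fraction cleared via CYP2C9. The observed AUC change means clearance fell to 1/1.81 = 0.5525 of baseline.
Setting x·0.05 + (1 − x) = 0.5525 and solving: x = (0.5525 − 1)/(0.05 − 1) = 0.471.

0.471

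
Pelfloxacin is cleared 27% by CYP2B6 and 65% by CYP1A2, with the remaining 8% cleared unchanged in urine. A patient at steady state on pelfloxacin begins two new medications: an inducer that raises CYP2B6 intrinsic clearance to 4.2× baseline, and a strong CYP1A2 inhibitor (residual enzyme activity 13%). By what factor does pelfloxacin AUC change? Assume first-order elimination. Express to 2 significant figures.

The CYP2B6 pathway (27% of clearance) increases to 4.2× activity: 0.27 × 4.2 = 1.134.
The CYP1A2 pathway (65% of clearance) drops to 0.13× activity: 0.65 × 0.13 = 0.0845.
The remaining 8% of clearance is unaffected.
Relative clearance = 1.134 + 0.0845 + 0.08 = 1.2985.
Net AUC ratio = 1 / 1.2985 = 0.77.

0.77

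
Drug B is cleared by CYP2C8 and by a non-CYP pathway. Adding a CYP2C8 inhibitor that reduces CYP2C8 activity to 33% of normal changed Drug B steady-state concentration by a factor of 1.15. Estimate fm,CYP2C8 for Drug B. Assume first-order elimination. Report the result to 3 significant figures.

Let fm be the CYP2C8 fraction. New clearance relative to baseline = fm × 0.33 + (1 − fm).
Steady-state concentration ratio = 1 / (new CL fraction), so new CL fraction = 1 / 1.15 = 0.8696.
fm × 0.33 + 1 − fm = 0.8696  ⇒  fm × (0.33 − 1) = −0.1304  ⇒  fm = 0.195.

0.195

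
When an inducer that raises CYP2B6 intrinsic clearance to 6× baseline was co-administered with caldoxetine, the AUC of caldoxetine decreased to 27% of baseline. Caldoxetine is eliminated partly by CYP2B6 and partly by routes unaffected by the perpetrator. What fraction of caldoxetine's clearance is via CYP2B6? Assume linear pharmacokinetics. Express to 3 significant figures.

CL'/CL = 1 / 0.270 = 3.704
6·fm + (1 − fm) = 3.704
fm = (3.704 − 1) / (6 − 1) = 0.541

0.541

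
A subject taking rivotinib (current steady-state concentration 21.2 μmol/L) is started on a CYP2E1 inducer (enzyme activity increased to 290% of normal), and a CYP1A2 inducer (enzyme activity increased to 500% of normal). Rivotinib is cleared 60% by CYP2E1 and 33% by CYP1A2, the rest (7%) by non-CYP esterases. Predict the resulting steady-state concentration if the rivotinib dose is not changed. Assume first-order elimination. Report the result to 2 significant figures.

6.1 μmol/L

The CYP2E1 pathway (60% of clearance) is boosted to 2.9× activity: 0.6 × 2.9 = 1.74.
The CYP1A2 pathway (33% of clearance) increases to 5× activity: 0.33 × 5 = 1.65.
The remaining 7% of clearance is unaffected.
New clearance relative to baseline: 1.74 + 1.65 + 0.07 = 3.46.
Dividing the baseline by the relative clearance: 21.2 / 3.46 = 6.1 μmol/L.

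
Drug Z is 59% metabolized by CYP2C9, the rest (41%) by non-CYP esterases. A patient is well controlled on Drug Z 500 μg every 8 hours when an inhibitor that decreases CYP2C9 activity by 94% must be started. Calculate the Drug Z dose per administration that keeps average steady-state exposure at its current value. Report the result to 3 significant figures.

223 μg

CYP2C9: 0.59 × 0.06 = 0.0354
Other: 0.41 (unchanged)
Relative clearance = 0.0354 + 0.41 = 0.4454.
Css,avg = (dose rate)/CL, so holding Css fixed requires dose ∝ CL: 500 × 0.4454 = 223 μg.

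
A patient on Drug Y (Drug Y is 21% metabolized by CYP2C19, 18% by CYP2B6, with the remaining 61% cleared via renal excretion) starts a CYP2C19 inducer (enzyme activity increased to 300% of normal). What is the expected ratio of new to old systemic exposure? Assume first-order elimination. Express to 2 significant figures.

0.70

CYP2C19: 0.21 × 3 = 0.63
CYP2B6: 0.18 (unchanged)
Other: 0.61 (unchanged)
CL_new/CL_old = 0.63 + 0.18 + 0.61 = 1.42.
Since systemic exposure ∝ 1/CL, the ratio is 1 / 1.42 = 0.70.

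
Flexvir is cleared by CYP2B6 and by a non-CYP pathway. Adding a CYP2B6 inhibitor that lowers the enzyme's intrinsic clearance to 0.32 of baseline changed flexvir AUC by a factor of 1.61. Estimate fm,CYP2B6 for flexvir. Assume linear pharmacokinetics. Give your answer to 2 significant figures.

Write x for the fraction cleared via CYP2B6. The observed AUC change means clearance fell to 1/1.61 = 0.6211 of baseline.
Setting x·0.32 + (1 − x) = 0.6211 and solving: x = (0.6211 − 1)/(0.32 − 1) = 0.56.

0.56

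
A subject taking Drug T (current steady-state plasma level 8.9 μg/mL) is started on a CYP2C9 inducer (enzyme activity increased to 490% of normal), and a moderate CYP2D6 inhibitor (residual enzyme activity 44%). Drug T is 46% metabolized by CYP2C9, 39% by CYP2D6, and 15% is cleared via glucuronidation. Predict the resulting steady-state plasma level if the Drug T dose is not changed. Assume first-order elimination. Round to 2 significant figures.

3.5 μg/mL

The CYP2C9 pathway (46% of clearance) rises to 4.9× activity: 0.46 × 4.9 = 2.254.
The CYP2D6 pathway (39% of clearance) falls to 0.44× activity: 0.39 × 0.44 = 0.1716.
Non-CYP routes (15%) are unchanged.
New clearance relative to baseline: 2.254 + 0.1716 + 0.15 = 2.5756.
New steady-state plasma level = 8.9 / 2.5756 = 3.5 μg/mL (concentration scales inversely with clearance).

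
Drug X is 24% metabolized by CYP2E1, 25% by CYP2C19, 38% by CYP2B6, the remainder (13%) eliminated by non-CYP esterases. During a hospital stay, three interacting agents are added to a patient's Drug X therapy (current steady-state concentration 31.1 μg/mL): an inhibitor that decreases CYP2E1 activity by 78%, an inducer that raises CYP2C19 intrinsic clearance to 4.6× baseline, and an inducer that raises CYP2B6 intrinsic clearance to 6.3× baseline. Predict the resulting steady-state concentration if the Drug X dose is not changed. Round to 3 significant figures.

8.34 μg/mL

CYP2E1: 0.24 × 0.22 = 0.0528
CYP2C19: 0.25 × 4.6 = 1.15
CYP2B6: 0.38 × 6.3 = 2.394
Other: 0.13 (unchanged)
CL_new/CL_old = 0.0528 + 1.15 + 2.394 + 0.13 = 3.7268.
Steady-state concentration ∝ 1/CL: new value = 31.1 / 3.7268 = 8.34 μg/mL.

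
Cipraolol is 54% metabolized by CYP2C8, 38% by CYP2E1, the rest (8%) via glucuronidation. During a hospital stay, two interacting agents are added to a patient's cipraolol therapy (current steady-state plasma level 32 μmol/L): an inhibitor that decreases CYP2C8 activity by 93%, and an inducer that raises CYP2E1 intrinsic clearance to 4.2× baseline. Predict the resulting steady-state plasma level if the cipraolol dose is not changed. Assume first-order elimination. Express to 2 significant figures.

The CYP2C8 pathway (54% of clearance) falls to 0.07× activity: 0.54 × 0.07 = 0.0378.
The CYP2E1 pathway (38% of clearance) rises to 4.2× activity: 0.38 × 4.2 = 1.596.
Non-CYP routes (8%) are unchanged.
Relative clearance = 0.0378 + 1.596 + 0.08 = 1.7138.
New steady-state plasma level = 32 / 1.7138 = 19 μmol/L (concentration scales inversely with clearance).

19 μmol/L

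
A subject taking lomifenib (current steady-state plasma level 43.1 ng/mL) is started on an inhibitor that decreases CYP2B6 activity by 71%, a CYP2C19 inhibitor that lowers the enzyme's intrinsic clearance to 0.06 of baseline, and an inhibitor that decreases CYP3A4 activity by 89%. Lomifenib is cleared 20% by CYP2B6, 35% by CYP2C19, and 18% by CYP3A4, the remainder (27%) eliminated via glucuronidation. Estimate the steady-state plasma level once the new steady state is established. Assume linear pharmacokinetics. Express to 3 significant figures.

The CYP2B6 pathway (20% of clearance) falls to 0.29× activity: 0.2 × 0.29 = 0.058.
The CYP2C19 pathway (35% of clearance) falls to 0.06× activity: 0.35 × 0.06 = 0.021.
The CYP3A4 pathway (18% of clearance) falls to 0.11× activity: 0.18 × 0.11 = 0.0198.
Non-CYP routes (27%) are unchanged.
CL_new/CL_old = 0.058 + 0.021 + 0.0198 + 0.27 = 0.3688.
Dividing the baseline by the relative clearance: 43.1 / 0.3688 = 117 ng/mL.

117 ng/mL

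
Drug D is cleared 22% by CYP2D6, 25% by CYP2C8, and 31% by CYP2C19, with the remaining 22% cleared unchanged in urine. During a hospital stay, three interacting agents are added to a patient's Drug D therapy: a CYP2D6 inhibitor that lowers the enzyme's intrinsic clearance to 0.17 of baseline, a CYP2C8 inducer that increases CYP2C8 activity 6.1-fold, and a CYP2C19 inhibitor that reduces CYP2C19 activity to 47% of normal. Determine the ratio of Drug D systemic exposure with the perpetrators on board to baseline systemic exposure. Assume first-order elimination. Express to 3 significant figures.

CYP2D6: 0.22 × 0.17 = 0.0374
CYP2C8: 0.25 × 6.1 = 1.525
CYP2C19: 0.31 × 0.47 = 0.1457
Other: 0.22 (unchanged)
New clearance relative to baseline: 0.0374 + 1.525 + 0.1457 + 0.22 = 1.9281.
Because systemic exposure varies inversely with clearance, the combined effect is 1 / 1.9281 = 0.519.

0.519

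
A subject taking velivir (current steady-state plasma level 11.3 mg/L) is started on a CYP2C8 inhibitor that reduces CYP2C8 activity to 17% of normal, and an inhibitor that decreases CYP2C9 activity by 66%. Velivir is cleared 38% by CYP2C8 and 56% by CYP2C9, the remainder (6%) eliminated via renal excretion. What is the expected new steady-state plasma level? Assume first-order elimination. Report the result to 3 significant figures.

35.9 mg/L

The CYP2C8 pathway (38% of clearance) falls to 0.17× activity: 0.38 × 0.17 = 0.0646.
The CYP2C9 pathway (56% of clearance) drops to 0.34× activity: 0.56 × 0.34 = 0.1904.
The remaining 6% of clearance is unaffected.
New clearance relative to baseline: 0.0646 + 0.1904 + 0.06 = 0.315.
New steady-state plasma level = 11.3 / 0.315 = 35.9 mg/L (concentration scales inversely with clearance).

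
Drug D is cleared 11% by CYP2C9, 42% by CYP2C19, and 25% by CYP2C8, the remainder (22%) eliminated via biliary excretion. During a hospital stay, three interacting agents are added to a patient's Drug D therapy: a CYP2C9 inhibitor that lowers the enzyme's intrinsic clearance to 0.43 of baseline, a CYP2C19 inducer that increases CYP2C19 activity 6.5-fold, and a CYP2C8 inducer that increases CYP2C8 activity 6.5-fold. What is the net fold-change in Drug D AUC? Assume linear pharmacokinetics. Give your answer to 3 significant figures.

0.216

The CYP2C9 pathway (11% of clearance) drops to 0.43× activity: 0.11 × 0.43 = 0.0473.
The CYP2C19 pathway (42% of clearance) increases to 6.5× activity: 0.42 × 6.5 = 2.73.
The CYP2C8 pathway (25% of clearance) increases to 6.5× activity: 0.25 × 6.5 = 1.625.
Non-CYP routes (22%) are unchanged.
CL_new/CL_old = 0.0473 + 2.73 + 1.625 + 0.22 = 4.6223.
Net AUC ratio = 1 / 4.6223 = 0.216.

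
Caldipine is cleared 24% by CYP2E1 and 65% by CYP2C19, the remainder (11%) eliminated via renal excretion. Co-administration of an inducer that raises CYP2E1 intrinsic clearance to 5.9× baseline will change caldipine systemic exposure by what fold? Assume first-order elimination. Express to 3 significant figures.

0.460

The CYP2E1 pathway (24% of clearance) increases to 5.9× activity: 0.24 × 5.9 = 1.416.
CYP2C19 (65%) and the residual 11% are unaffected.
Relative clearance = 1.416 + 0.65 + 0.11 = 2.176.
Systemic exposure is inversely proportional to clearance, so the fold-change is 1 / 2.176 = 0.460.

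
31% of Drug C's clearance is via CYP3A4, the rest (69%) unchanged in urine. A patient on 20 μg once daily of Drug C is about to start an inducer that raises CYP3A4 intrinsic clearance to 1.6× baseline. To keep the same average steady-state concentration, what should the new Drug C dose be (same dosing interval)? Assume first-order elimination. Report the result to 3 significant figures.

The CYP3A4 pathway (31% of clearance) is boosted to 1.6× activity: 0.31 × 1.6 = 0.496.
Non-CYP routes (69%) are unchanged.
CL_new/CL_old = 0.496 + 0.69 = 1.186.
To maintain the same steady-state level, dose must scale with clearance: new dose = 20 × 1.186 = 23.7 μg.

23.7 μg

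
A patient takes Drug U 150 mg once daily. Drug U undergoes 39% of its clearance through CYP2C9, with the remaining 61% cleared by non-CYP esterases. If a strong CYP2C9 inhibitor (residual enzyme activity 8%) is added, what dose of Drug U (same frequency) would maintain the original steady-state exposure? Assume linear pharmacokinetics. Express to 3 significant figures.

The CYP2C9 pathway (39% of clearance) falls to 0.08× activity: 0.39 × 0.08 = 0.0312.
Non-CYP routes (61%) are unchanged.
Relative clearance = 0.0312 + 0.61 = 0.6412.
Exposure is unchanged when dose changes in proportion to clearance. New dose = 150 mg × 0.6412 = 96.2 mg.

96.2 mg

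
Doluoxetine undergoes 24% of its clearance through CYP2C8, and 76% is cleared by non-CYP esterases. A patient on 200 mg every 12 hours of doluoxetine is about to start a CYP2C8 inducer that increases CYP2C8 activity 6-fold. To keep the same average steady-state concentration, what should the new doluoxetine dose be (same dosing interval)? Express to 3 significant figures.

The CYP2C8 pathway (24% of clearance) is boosted to 6× activity: 0.24 × 6 = 1.44.
Non-CYP routes (76%) are unchanged.
Relative clearance = 1.44 + 0.76 = 2.2.
Css,avg = (dose rate)/CL, so holding Css fixed requires dose ∝ CL: 200 × 2.2 = 440 mg.

440 mg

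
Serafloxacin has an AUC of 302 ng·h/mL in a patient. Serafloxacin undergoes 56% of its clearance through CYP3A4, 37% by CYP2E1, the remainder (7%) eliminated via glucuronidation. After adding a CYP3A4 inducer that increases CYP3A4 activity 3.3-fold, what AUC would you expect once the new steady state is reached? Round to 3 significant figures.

CYP3A4: 0.56 × 3.3 = 1.848
CYP2E1: 0.37 (unchanged)
Other: 0.07 (unchanged)
Relative clearance = 1.848 + 0.37 + 0.07 = 2.288.
With dosing unchanged, AUC scales as 1/CL: 302 / 2.288 = 132 ng·h/mL.

132 ng·h/mL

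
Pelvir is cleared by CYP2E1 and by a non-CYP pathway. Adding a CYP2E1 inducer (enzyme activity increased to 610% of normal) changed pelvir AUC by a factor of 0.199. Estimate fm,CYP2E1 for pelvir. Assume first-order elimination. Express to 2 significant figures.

Let x = fm,CYP2E1. Because AUC ∝ 1/CL, relative clearance rose to 1/0.199 = 5.025.
Only the CYP2E1 route changed, so 5.025 = x·6.1 + (1 − x), giving x = 0.79.

0.79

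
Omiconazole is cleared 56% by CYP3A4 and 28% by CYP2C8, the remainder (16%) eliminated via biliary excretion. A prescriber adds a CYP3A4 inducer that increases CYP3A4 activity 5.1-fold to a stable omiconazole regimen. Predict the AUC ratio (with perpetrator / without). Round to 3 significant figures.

The CYP3A4 pathway (56% of clearance) rises to 5.1× activity: 0.56 × 5.1 = 2.856.
CYP2C8 (28%) and the residual 16% are unaffected.
CL_new/CL_old = 2.856 + 0.28 + 0.16 = 3.296.
AUC is inversely proportional to clearance, so the fold-change is 1 / 3.296 = 0.303.

0.303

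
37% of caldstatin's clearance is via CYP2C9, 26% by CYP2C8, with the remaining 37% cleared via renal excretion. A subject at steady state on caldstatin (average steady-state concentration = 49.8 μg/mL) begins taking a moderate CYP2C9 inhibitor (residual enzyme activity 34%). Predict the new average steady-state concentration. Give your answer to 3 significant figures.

CYP2C9: 0.37 × 0.34 = 0.1258
CYP2C8: 0.26 (unchanged)
Other: 0.37 (unchanged)
CL_new/CL_old = 0.1258 + 0.26 + 0.37 = 0.7558.
New average steady-state concentration = baseline ÷ relative clearance = 49.8 / 0.7558 = 65.9 μg/mL.

65.9 μg/mL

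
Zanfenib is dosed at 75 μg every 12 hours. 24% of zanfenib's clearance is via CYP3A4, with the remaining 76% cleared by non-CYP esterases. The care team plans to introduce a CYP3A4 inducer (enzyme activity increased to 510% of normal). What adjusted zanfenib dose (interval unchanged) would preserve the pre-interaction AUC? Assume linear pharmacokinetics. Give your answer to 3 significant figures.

149 μg

CYP3A4: 0.24 × 5.1 = 1.224
Other: 0.76 (unchanged)
Relative clearance = 1.224 + 0.76 = 1.984.
Exposure is unchanged when dose changes in proportion to clearance. New dose = 75 μg × 1.984 = 149 μg.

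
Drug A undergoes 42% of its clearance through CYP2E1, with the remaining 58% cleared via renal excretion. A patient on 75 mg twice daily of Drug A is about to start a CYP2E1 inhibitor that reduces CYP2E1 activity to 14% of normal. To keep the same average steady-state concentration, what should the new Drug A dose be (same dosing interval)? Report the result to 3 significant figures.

47.9 mg

CYP2E1: 0.42 × 0.14 = 0.0588
Other: 0.58 (unchanged)
Relative clearance = 0.0588 + 0.58 = 0.6388.
Exposure is unchanged when dose changes in proportion to clearance. New dose = 75 mg × 0.6388 = 47.9 mg.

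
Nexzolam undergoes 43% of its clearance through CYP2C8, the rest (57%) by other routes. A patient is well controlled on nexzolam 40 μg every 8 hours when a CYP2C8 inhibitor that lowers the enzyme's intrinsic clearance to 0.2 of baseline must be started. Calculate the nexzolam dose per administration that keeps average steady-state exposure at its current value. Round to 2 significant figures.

26 μg

The CYP2C8 pathway (43% of clearance) drops to 0.2× activity: 0.43 × 0.2 = 0.086.
The remaining 57% of clearance is unaffected.
CL_new/CL_old = 0.086 + 0.57 = 0.656.
To maintain the same steady-state level, dose must scale with clearance: new dose = 40 × 0.656 = 26 μg.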